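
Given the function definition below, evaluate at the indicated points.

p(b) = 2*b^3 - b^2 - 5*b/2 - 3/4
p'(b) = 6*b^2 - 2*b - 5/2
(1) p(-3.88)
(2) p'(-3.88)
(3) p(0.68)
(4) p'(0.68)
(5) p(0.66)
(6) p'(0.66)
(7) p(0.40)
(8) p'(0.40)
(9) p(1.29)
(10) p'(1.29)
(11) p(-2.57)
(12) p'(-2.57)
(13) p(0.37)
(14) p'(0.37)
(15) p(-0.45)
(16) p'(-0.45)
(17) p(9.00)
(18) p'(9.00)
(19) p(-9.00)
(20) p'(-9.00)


(1) = -122.93
(2) = 95.59
(3) = -2.28
(4) = -1.09
(5) = -2.26
(6) = -1.21
(7) = -1.78
(8) = -2.34
(9) = -1.35
(10) = 4.90
(11) = -34.88
(12) = 42.27
(13) = -1.71
(14) = -2.42
(15) = -0.01
(16) = -0.39
(17) = 1353.75
(18) = 465.50
(19) = -1517.25
(20) = 501.50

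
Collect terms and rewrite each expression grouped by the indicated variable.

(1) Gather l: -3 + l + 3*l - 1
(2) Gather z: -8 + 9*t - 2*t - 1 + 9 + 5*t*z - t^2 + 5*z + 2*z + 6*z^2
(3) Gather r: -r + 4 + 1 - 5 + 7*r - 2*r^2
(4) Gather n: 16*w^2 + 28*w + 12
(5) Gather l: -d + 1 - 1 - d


(1) = 4*l - 4
(2) = -t^2 + 7*t + 6*z^2 + z*(5*t + 7)
(3) = -2*r^2 + 6*r
(4) = 16*w^2 + 28*w + 12
(5) = -2*d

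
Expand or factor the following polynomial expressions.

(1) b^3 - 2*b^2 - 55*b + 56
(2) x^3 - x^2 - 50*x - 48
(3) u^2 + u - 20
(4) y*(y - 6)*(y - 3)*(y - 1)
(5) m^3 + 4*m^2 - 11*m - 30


(1) = (b - 8)*(b - 1)*(b + 7)
(2) = (x - 8)*(x + 1)*(x + 6)
(3) = (u - 4)*(u + 5)
(4) = y^4 - 10*y^3 + 27*y^2 - 18*y
(5) = (m - 3)*(m + 2)*(m + 5)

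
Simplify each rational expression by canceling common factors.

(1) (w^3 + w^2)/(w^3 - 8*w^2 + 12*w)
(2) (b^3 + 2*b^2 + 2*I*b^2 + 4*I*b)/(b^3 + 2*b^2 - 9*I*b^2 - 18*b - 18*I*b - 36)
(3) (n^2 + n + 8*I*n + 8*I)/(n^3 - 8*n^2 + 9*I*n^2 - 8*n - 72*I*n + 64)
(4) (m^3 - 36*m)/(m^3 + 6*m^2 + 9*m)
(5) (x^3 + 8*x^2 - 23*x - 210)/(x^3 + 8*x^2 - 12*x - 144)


(1) = (w^2 + w)/(w^2 - 8*w + 12)
(2) = (b^2 + 2*I*b)/(b^2 - 9*I*b - 18)
(3) = (n + 1)/(n^2 + n*(-8 + I) - 8*I)
(4) = (m^2 - 36)/(m^2 + 6*m + 9)
(5) = (x^2 + 2*x - 35)/(x^2 + 2*x - 24)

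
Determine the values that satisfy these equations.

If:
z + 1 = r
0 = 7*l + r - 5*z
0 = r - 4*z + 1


Then:
l = 5/21
r = 5/3
z = 2/3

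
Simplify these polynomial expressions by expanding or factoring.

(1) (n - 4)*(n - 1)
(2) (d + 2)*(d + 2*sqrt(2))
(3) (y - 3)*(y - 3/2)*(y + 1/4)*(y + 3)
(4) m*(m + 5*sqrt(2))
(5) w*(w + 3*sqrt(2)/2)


(1) = n^2 - 5*n + 4
(2) = d^2 + 2*d + 2*sqrt(2)*d + 4*sqrt(2)
(3) = y^4 - 5*y^3/4 - 75*y^2/8 + 45*y/4 + 27/8
(4) = m^2 + 5*sqrt(2)*m
(5) = w^2 + 3*sqrt(2)*w/2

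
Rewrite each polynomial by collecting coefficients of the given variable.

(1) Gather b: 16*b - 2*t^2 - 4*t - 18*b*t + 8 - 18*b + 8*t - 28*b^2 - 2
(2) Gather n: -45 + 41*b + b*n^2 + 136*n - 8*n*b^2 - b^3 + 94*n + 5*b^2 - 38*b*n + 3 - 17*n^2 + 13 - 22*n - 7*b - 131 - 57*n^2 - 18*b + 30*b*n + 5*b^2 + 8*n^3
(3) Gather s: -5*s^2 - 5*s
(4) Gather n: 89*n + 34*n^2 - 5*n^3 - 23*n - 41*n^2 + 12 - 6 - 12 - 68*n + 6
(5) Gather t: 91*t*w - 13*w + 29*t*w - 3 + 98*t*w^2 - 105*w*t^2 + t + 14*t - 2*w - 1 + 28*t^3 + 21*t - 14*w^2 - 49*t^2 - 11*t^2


(1) = -28*b^2 + b*(-18*t - 2) - 2*t^2 + 4*t + 6
(2) = -b^3 + 10*b^2 + 16*b + 8*n^3 + n^2*(b - 74) + n*(-8*b^2 - 8*b + 208) - 160
(3) = -5*s^2 - 5*s
(4) = -5*n^3 - 7*n^2 - 2*n
(5) = 28*t^3 + t^2*(-105*w - 60) + t*(98*w^2 + 120*w + 36) - 14*w^2 - 15*w - 4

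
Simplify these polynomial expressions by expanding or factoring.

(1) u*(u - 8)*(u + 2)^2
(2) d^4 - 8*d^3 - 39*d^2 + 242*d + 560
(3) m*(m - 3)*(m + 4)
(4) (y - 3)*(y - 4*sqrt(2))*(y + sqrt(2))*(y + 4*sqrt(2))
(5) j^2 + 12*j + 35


(1) = u^4 - 4*u^3 - 28*u^2 - 32*u
(2) = (d - 8)*(d - 7)*(d + 2)*(d + 5)
(3) = m^3 + m^2 - 12*m
(4) = y^4 - 3*y^3 + sqrt(2)*y^3 - 32*y^2 - 3*sqrt(2)*y^2 - 32*sqrt(2)*y + 96*y + 96*sqrt(2)
(5) = (j + 5)*(j + 7)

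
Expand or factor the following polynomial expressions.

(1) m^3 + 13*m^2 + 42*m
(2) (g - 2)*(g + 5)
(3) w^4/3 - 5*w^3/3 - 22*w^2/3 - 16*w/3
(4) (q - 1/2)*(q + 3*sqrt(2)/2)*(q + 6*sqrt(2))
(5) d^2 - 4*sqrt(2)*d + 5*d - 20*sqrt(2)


(1) = m*(m + 6)*(m + 7)
(2) = g^2 + 3*g - 10
(3) = w*(w/3 + 1/3)*(w - 8)*(w + 2)
(4) = q^3 - q^2/2 + 15*sqrt(2)*q^2/2 - 15*sqrt(2)*q/4 + 18*q - 9
(5) = (d + 5)*(d - 4*sqrt(2))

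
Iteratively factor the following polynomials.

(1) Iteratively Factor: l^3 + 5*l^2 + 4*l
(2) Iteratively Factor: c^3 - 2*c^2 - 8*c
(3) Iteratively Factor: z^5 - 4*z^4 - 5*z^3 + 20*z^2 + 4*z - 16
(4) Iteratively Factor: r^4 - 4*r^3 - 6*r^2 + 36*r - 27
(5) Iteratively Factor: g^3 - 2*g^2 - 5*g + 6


(1) = (l + 4)*(l^2 + l) = l*(l + 4)*(l + 1)
(2) = (c)*(c^2 - 2*c - 8) = c*(c - 4)*(c + 2)
(3) = (z - 1)*(z^4 - 3*z^3 - 8*z^2 + 12*z + 16) = (z - 4)*(z - 1)*(z^3 + z^2 - 4*z - 4) = (z - 4)*(z - 1)*(z + 2)*(z^2 - z - 2) = (z - 4)*(z - 2)*(z - 1)*(z + 2)*(z + 1)
(4) = (r - 1)*(r^3 - 3*r^2 - 9*r + 27) = (r - 3)*(r - 1)*(r^2 - 9) = (r - 3)*(r - 1)*(r + 3)*(r - 3)
(5) = (g - 1)*(g^2 - g - 6) = (g - 1)*(g + 2)*(g - 3)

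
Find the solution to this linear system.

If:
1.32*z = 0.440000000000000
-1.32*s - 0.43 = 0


Then:
s = -0.33
z = 0.33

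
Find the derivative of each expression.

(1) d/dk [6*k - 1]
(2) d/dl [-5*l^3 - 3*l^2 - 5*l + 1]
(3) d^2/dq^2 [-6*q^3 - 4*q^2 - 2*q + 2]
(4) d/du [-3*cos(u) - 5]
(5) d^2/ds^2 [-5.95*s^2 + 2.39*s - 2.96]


(1) = 6
(2) = -15*l^2 - 6*l - 5
(3) = -36*q - 8
(4) = 3*sin(u)
(5) = -11.9000000000000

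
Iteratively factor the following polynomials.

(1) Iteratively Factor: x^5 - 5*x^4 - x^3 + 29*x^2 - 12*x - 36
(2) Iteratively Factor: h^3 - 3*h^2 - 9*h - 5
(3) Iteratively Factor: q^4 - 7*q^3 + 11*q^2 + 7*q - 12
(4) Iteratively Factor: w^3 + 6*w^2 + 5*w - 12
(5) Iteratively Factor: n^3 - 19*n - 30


(1) = (x - 3)*(x^4 - 2*x^3 - 7*x^2 + 8*x + 12) = (x - 3)*(x + 1)*(x^3 - 3*x^2 - 4*x + 12) = (x - 3)^2*(x + 1)*(x^2 - 4) = (x - 3)^2*(x - 2)*(x + 1)*(x + 2)
(2) = (h - 5)*(h^2 + 2*h + 1) = (h - 5)*(h + 1)*(h + 1)
(3) = (q + 1)*(q^3 - 8*q^2 + 19*q - 12) = (q - 4)*(q + 1)*(q^2 - 4*q + 3) = (q - 4)*(q - 1)*(q + 1)*(q - 3)
(4) = (w + 4)*(w^2 + 2*w - 3) = (w - 1)*(w + 4)*(w + 3)
(5) = (n + 3)*(n^2 - 3*n - 10) = (n + 2)*(n + 3)*(n - 5)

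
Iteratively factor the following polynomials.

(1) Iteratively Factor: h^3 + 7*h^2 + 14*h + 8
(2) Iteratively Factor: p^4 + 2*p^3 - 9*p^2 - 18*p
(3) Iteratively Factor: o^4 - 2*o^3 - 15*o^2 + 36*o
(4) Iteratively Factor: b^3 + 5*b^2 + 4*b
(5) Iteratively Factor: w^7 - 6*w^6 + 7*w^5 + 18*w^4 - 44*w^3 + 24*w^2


(1) = (h + 2)*(h^2 + 5*h + 4) = (h + 1)*(h + 2)*(h + 4)
(2) = (p)*(p^3 + 2*p^2 - 9*p - 18) = p*(p - 3)*(p^2 + 5*p + 6) = p*(p - 3)*(p + 3)*(p + 2)
(3) = (o + 4)*(o^3 - 6*o^2 + 9*o) = (o - 3)*(o + 4)*(o^2 - 3*o) = (o - 3)^2*(o + 4)*(o)
(4) = (b + 4)*(b^2 + b) = (b + 1)*(b + 4)*(b)
(5) = (w - 1)*(w^6 - 5*w^5 + 2*w^4 + 20*w^3 - 24*w^2) = (w - 2)*(w - 1)*(w^5 - 3*w^4 - 4*w^3 + 12*w^2) = (w - 2)^2*(w - 1)*(w^4 - w^3 - 6*w^2) = (w - 3)*(w - 2)^2*(w - 1)*(w^3 + 2*w^2) = w*(w - 3)*(w - 2)^2*(w - 1)*(w^2 + 2*w) = w*(w - 3)*(w - 2)^2*(w - 1)*(w + 2)*(w)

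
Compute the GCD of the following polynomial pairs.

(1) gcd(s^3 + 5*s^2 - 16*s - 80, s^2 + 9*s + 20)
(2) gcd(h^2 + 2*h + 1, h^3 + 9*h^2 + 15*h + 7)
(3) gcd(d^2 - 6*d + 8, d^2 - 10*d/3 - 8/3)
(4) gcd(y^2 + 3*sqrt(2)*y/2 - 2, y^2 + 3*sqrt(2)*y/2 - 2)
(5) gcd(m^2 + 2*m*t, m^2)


(1) = gcd((s - 4)*(s + 4)*(s + 5), (s + 4)*(s + 5)) = s^2 + 9*s + 20
(2) = h^2 + 2*h + 1
(3) = d - 4
(4) = gcd((y - sqrt(2)/2)*(y + 2*sqrt(2)), (y - sqrt(2)/2)*(y + 2*sqrt(2))) = y^2 + 3*sqrt(2)*y/2 - 2
(5) = gcd(m*(m + 2*t), m^2) = m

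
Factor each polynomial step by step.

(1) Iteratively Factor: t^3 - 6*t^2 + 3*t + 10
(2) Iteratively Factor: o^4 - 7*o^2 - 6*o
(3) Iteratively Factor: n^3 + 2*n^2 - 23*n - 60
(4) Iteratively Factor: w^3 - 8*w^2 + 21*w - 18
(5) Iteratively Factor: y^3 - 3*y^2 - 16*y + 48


(1) = (t - 2)*(t^2 - 4*t - 5) = (t - 5)*(t - 2)*(t + 1)
(2) = (o - 3)*(o^3 + 3*o^2 + 2*o) = o*(o - 3)*(o^2 + 3*o + 2) = o*(o - 3)*(o + 1)*(o + 2)
(3) = (n + 3)*(n^2 - n - 20) = (n - 5)*(n + 3)*(n + 4)
(4) = (w - 3)*(w^2 - 5*w + 6) = (w - 3)*(w - 2)*(w - 3)
(5) = (y + 4)*(y^2 - 7*y + 12) = (y - 3)*(y + 4)*(y - 4)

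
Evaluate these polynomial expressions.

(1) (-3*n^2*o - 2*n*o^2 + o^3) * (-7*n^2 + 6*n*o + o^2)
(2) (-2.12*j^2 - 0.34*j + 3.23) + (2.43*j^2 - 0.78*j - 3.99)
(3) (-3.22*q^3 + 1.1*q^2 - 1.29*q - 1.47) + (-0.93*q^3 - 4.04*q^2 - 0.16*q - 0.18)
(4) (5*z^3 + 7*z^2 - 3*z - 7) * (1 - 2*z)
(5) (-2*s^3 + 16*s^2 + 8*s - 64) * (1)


(1) = 21*n^4*o - 4*n^3*o^2 - 22*n^2*o^3 + 4*n*o^4 + o^5
(2) = 0.31*j^2 - 1.12*j - 0.76
(3) = -4.15*q^3 - 2.94*q^2 - 1.45*q - 1.65
(4) = -10*z^4 - 9*z^3 + 13*z^2 + 11*z - 7
(5) = -2*s^3 + 16*s^2 + 8*s - 64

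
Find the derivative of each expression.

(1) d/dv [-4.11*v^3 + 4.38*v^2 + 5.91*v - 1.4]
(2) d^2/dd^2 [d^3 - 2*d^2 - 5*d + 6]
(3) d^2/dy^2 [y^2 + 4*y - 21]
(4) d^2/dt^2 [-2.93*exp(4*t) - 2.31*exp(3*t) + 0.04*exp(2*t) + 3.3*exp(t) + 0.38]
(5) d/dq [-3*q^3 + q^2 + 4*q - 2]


(1) = -12.33*v^2 + 8.76*v + 5.91
(2) = 6*d - 4
(3) = 2
(4) = (-46.88*exp(3*t) - 20.79*exp(2*t) + 0.16*exp(t) + 3.3)*exp(t)
(5) = -9*q^2 + 2*q + 4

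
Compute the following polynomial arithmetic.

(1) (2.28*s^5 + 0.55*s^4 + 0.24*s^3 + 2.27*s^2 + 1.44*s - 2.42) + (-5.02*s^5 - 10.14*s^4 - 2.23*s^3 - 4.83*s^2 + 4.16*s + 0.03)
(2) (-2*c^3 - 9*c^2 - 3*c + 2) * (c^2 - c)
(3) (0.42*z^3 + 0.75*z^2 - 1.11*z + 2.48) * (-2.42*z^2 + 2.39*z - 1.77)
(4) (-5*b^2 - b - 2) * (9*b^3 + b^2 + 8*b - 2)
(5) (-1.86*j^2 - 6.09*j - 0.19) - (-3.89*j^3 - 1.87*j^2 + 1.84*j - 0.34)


(1) = -2.74*s^5 - 9.59*s^4 - 1.99*s^3 - 2.56*s^2 + 5.6*s - 2.39
(2) = -2*c^5 - 7*c^4 + 6*c^3 + 5*c^2 - 2*c
(3) = -1.0164*z^5 - 0.8112*z^4 + 3.7353*z^3 - 9.982*z^2 + 7.8919*z - 4.3896
(4) = -45*b^5 - 14*b^4 - 59*b^3 - 14*b + 4
(5) = 3.89*j^3 + 0.01*j^2 - 7.93*j + 0.15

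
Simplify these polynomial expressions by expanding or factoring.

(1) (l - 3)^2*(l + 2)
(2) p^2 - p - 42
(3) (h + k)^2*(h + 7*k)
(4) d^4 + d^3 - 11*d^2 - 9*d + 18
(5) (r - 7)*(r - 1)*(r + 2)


(1) = l^3 - 4*l^2 - 3*l + 18
(2) = (p - 7)*(p + 6)
(3) = h^3 + 9*h^2*k + 15*h*k^2 + 7*k^3
(4) = (d - 3)*(d - 1)*(d + 2)*(d + 3)
(5) = r^3 - 6*r^2 - 9*r + 14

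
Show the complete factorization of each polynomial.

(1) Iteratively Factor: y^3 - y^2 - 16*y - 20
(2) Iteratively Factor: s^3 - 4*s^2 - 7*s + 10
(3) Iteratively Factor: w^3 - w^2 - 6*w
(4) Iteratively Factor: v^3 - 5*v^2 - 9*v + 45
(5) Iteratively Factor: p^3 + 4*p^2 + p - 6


(1) = (y + 2)*(y^2 - 3*y - 10) = (y + 2)^2*(y - 5)
(2) = (s - 1)*(s^2 - 3*s - 10) = (s - 5)*(s - 1)*(s + 2)
(3) = (w - 3)*(w^2 + 2*w) = (w - 3)*(w + 2)*(w)
(4) = (v - 5)*(v^2 - 9) = (v - 5)*(v + 3)*(v - 3)
(5) = (p + 3)*(p^2 + p - 2) = (p - 1)*(p + 3)*(p + 2)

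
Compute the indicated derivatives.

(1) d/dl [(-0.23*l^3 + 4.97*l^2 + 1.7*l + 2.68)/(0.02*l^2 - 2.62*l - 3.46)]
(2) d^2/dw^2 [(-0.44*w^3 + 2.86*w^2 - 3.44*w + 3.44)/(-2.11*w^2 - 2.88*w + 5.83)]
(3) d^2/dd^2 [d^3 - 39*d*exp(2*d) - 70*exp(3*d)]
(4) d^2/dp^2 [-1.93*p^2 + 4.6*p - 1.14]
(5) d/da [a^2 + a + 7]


(1) = (-0.0046*l^4 + 1.2052*l^3 - 10.668*l^2 - 34.4996*l + 1.1396)/(0.0004*l^4 - 0.1048*l^3 + 6.726*l^2 + 18.1304*l + 11.9716)
(2) = (83.51396*w^3 - 347.308308*w^2 + 218.204376*w - 220.596972)/(9.393931*w^6 + 38.466144*w^5 - 25.363677*w^4 - 188.678592*w^3 + 70.080681*w^2 + 293.664096*w - 198.155287)
(3) = -156*d*exp(2*d) + 6*d - 630*exp(3*d) - 156*exp(2*d)
(4) = -3.86000000000000
(5) = 2*a + 1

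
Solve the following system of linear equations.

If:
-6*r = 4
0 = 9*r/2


Then:
No Solution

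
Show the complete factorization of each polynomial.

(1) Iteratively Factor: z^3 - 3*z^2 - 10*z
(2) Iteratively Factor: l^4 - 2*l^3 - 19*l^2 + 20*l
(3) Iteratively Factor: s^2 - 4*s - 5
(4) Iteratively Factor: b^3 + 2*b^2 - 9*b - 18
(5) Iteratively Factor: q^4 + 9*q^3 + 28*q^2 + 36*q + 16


(1) = (z - 5)*(z^2 + 2*z) = z*(z - 5)*(z + 2)
(2) = (l)*(l^3 - 2*l^2 - 19*l + 20) = l*(l + 4)*(l^2 - 6*l + 5) = l*(l - 5)*(l + 4)*(l - 1)
(3) = (s + 1)*(s - 5)
(4) = (b + 2)*(b^2 - 9) = (b + 2)*(b + 3)*(b - 3)
(5) = (q + 2)*(q^3 + 7*q^2 + 14*q + 8) = (q + 2)^2*(q^2 + 5*q + 4) = (q + 2)^2*(q + 4)*(q + 1)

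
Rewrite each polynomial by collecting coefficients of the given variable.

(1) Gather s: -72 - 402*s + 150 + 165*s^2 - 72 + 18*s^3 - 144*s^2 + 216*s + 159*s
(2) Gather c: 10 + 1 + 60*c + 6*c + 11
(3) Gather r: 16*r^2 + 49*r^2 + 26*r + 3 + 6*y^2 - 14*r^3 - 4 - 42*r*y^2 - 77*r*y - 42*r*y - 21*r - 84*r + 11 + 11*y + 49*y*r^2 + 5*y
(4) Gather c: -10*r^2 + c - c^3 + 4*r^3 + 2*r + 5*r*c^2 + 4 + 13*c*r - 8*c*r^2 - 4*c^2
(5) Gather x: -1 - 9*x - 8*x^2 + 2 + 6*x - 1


(1) = 18*s^3 + 21*s^2 - 27*s + 6
(2) = 66*c + 22
(3) = -14*r^3 + r^2*(49*y + 65) + r*(-42*y^2 - 119*y - 79) + 6*y^2 + 16*y + 10
(4) = -c^3 + c^2*(5*r - 4) + c*(-8*r^2 + 13*r + 1) + 4*r^3 - 10*r^2 + 2*r + 4
(5) = -8*x^2 - 3*x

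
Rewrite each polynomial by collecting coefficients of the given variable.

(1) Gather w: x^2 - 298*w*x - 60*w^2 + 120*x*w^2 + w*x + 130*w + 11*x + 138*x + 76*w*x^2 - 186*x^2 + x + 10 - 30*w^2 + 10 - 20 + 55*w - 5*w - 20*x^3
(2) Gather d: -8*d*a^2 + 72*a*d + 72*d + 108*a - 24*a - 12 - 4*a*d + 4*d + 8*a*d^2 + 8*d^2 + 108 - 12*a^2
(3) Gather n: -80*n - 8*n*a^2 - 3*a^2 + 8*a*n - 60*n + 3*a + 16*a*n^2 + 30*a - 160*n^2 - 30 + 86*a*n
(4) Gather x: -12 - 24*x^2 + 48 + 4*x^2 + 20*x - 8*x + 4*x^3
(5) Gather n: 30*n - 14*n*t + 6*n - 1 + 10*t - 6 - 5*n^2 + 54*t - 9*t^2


(1) = w^2*(120*x - 90) + w*(76*x^2 - 297*x + 180) - 20*x^3 - 185*x^2 + 150*x
(2) = -12*a^2 + 84*a + d^2*(8*a + 8) + d*(-8*a^2 + 68*a + 76) + 96
(3) = -3*a^2 + 33*a + n^2*(16*a - 160) + n*(-8*a^2 + 94*a - 140) - 30
(4) = 4*x^3 - 20*x^2 + 12*x + 36
(5) = -5*n^2 + n*(36 - 14*t) - 9*t^2 + 64*t - 7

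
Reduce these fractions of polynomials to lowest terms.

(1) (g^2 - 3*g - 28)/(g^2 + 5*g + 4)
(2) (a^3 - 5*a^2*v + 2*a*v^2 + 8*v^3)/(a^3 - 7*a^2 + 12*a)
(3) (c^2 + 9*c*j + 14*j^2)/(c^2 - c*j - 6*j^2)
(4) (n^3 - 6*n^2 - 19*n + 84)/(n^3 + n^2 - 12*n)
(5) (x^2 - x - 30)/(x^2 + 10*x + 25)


(1) = (g - 7)/(g + 1)
(2) = (a^3 - 5*a^2*v + 2*a*v^2 + 8*v^3)/(a^3 - 7*a^2 + 12*a)
(3) = (c + 7*j)/(c - 3*j)
(4) = (n - 7)/n
(5) = (x - 6)/(x + 5)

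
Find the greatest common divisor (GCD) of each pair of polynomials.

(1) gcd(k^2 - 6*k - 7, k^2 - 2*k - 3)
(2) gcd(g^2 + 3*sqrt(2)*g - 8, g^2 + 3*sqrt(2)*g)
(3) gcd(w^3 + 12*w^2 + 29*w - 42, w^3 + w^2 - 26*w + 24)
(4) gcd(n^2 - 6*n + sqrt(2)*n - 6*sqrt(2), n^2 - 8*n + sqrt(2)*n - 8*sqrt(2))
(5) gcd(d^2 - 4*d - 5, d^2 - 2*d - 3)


(1) = gcd((k - 7)*(k + 1), (k - 3)*(k + 1)) = k + 1
(2) = 1
(3) = w^2 + 5*w - 6
(4) = n + sqrt(2)
(5) = gcd((d - 5)*(d + 1), (d - 3)*(d + 1)) = d + 1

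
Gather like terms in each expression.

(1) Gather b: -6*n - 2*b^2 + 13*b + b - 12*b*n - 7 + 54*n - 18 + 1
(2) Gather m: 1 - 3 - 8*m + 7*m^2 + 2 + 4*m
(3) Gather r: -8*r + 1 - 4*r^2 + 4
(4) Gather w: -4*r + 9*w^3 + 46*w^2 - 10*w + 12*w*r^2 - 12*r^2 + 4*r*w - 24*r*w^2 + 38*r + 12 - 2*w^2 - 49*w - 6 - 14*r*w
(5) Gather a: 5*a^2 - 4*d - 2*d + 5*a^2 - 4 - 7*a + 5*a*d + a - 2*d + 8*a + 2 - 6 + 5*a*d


(1) = -2*b^2 + b*(14 - 12*n) + 48*n - 24
(2) = 7*m^2 - 4*m
(3) = -4*r^2 - 8*r + 5
(4) = -12*r^2 + 34*r + 9*w^3 + w^2*(44 - 24*r) + w*(12*r^2 - 10*r - 59) + 6
(5) = 10*a^2 + a*(10*d + 2) - 8*d - 8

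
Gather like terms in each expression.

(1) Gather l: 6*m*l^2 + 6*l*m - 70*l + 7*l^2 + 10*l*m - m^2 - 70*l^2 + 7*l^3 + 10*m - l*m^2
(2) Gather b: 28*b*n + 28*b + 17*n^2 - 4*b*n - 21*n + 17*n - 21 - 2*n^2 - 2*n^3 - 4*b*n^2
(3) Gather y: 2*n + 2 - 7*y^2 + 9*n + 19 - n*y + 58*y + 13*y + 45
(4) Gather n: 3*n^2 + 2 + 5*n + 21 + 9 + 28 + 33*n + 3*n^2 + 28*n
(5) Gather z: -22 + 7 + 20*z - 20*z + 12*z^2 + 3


(1) = 7*l^3 + l^2*(6*m - 63) + l*(-m^2 + 16*m - 70) - m^2 + 10*m
(2) = b*(-4*n^2 + 24*n + 28) - 2*n^3 + 15*n^2 - 4*n - 21
(3) = 11*n - 7*y^2 + y*(71 - n) + 66
(4) = 6*n^2 + 66*n + 60
(5) = 12*z^2 - 12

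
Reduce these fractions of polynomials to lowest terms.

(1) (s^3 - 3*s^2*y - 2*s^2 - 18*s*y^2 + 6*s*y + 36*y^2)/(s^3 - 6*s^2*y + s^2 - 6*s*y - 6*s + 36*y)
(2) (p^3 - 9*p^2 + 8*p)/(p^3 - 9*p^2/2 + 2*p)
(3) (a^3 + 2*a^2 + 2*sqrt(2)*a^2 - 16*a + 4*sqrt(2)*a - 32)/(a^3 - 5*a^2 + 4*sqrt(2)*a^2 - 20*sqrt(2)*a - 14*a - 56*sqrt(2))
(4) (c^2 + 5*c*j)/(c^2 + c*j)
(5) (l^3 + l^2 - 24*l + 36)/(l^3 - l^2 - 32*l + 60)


(1) = (s + 3*y)/(s + 3)
(2) = (2*p^2 - 18*p + 16)/(2*p^2 - 9*p + 4)
(3) = (a - 2*sqrt(2))/(a - 7)
(4) = (c + 5*j)/(c + j)
(5) = (l - 3)/(l - 5)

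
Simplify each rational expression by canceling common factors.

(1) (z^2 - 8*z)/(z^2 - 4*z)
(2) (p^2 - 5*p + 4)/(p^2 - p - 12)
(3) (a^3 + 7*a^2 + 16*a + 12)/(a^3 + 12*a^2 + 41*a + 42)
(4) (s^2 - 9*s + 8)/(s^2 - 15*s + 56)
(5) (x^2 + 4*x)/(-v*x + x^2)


(1) = (z - 8)/(z - 4)
(2) = (p - 1)/(p + 3)
(3) = (a + 2)/(a + 7)
(4) = (s - 1)/(s - 7)
(5) = (x + 4)/(-v + x)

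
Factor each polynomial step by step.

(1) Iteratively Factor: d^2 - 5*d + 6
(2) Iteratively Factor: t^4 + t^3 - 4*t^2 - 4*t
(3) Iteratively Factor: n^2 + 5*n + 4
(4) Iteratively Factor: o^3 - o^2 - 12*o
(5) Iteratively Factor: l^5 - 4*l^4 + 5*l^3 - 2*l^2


(1) = (d - 2)*(d - 3)
(2) = (t - 2)*(t^3 + 3*t^2 + 2*t) = (t - 2)*(t + 2)*(t^2 + t) = t*(t - 2)*(t + 2)*(t + 1)
(3) = (n + 1)*(n + 4)
(4) = (o - 4)*(o^2 + 3*o) = o*(o - 4)*(o + 3)
(5) = (l - 1)*(l^4 - 3*l^3 + 2*l^2) = (l - 1)^2*(l^3 - 2*l^2) = l*(l - 1)^2*(l^2 - 2*l) = l^2*(l - 1)^2*(l - 2)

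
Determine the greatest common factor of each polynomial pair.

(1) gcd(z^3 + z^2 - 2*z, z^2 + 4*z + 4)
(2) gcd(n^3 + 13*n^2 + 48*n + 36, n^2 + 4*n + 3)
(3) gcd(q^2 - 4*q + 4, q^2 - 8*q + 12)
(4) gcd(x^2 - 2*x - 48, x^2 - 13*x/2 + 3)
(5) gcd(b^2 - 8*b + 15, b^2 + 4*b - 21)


(1) = gcd(z*(z - 1)*(z + 2), (z + 2)^2) = z + 2
(2) = gcd((n + 1)*(n + 6)^2, (n + 1)*(n + 3)) = n + 1
(3) = gcd((q - 2)^2, (q - 6)*(q - 2)) = q - 2
(4) = 1
(5) = b - 3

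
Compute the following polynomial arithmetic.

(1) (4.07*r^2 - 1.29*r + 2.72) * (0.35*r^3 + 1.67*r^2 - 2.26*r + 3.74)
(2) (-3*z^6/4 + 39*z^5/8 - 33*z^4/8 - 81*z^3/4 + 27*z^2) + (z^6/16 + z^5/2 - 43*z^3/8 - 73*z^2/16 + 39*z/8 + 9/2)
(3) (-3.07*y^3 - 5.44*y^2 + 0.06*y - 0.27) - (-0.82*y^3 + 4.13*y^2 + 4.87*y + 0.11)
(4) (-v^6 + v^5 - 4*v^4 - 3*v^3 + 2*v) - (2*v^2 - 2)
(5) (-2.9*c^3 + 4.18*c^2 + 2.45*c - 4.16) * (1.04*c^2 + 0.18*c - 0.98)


(1) = 1.4245*r^5 + 6.3454*r^4 - 10.4005*r^3 + 22.6796*r^2 - 10.9718*r + 10.1728
(2) = -11*z^6/16 + 43*z^5/8 - 33*z^4/8 - 205*z^3/8 + 359*z^2/16 + 39*z/8 + 9/2
(3) = -2.25*y^3 - 9.57*y^2 - 4.81*y - 0.38
(4) = -v^6 + v^5 - 4*v^4 - 3*v^3 - 2*v^2 + 2*v + 2
(5) = -3.016*c^5 + 3.8252*c^4 + 6.1424*c^3 - 7.9818*c^2 - 3.1498*c + 4.0768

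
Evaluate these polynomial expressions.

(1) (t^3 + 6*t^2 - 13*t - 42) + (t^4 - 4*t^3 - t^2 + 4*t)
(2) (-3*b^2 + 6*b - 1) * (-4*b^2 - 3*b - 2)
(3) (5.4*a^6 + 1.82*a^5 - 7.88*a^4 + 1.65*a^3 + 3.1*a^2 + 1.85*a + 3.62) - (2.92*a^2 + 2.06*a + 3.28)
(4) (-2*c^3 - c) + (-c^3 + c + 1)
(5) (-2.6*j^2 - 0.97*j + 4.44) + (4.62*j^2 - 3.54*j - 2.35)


(1) = t^4 - 3*t^3 + 5*t^2 - 9*t - 42
(2) = 12*b^4 - 15*b^3 - 8*b^2 - 9*b + 2
(3) = 5.4*a^6 + 1.82*a^5 - 7.88*a^4 + 1.65*a^3 + 0.18*a^2 - 0.21*a + 0.34
(4) = 1 - 3*c^3
(5) = 2.02*j^2 - 4.51*j + 2.09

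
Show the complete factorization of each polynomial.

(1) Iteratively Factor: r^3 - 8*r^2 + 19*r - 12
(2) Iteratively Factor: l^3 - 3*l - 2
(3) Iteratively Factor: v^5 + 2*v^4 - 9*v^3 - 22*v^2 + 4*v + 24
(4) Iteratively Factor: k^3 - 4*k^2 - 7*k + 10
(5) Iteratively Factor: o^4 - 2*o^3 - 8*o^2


(1) = (r - 3)*(r^2 - 5*r + 4) = (r - 3)*(r - 1)*(r - 4)
(2) = (l - 2)*(l^2 + 2*l + 1) = (l - 2)*(l + 1)*(l + 1)
(3) = (v + 2)*(v^4 - 9*v^2 - 4*v + 12) = (v - 1)*(v + 2)*(v^3 + v^2 - 8*v - 12) = (v - 3)*(v - 1)*(v + 2)*(v^2 + 4*v + 4) = (v - 3)*(v - 1)*(v + 2)^2*(v + 2)
(4) = (k - 5)*(k^2 + k - 2) = (k - 5)*(k + 2)*(k - 1)
(5) = (o - 4)*(o^3 + 2*o^2) = (o - 4)*(o + 2)*(o^2) = o*(o - 4)*(o + 2)*(o)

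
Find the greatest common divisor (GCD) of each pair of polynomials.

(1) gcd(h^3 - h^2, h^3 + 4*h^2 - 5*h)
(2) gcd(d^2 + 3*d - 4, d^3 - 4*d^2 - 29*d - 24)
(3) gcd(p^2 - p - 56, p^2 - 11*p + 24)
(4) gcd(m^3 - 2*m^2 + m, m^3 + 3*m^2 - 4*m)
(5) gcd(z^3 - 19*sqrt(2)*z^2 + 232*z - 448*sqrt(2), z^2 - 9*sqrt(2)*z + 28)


(1) = gcd(h^2*(h - 1), h*(h - 1)*(h + 5)) = h^2 - h
(2) = gcd((d - 1)*(d + 4), (d - 8)*(d + 1)*(d + 3)) = 1
(3) = gcd((p - 8)*(p + 7), (p - 8)*(p - 3)) = p - 8
(4) = gcd(m*(m - 1)^2, m*(m - 1)*(m + 4)) = m^2 - m
(5) = z - 7*sqrt(2)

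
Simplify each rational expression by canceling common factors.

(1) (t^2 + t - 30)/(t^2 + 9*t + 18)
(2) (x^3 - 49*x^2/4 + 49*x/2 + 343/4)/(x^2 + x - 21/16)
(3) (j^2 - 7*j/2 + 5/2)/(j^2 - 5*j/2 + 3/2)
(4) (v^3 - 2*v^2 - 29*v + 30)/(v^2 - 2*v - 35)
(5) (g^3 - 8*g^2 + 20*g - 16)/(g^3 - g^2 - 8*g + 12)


(1) = (t - 5)/(t + 3)
(2) = (4*x^2 - 56*x + 196)/(4*x - 3)
(3) = (2*j - 5)/(2*j - 3)
(4) = (v^2 - 7*v + 6)/(v - 7)
(5) = (g - 4)/(g + 3)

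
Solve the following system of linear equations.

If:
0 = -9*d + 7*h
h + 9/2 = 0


Then:
d = -7/2
h = -9/2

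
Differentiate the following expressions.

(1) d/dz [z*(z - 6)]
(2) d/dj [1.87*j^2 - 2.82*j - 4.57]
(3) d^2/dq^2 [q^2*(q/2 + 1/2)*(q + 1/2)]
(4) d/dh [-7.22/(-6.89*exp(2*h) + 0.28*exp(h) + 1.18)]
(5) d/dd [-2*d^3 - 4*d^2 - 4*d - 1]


(1) = 2*z - 6
(2) = 3.74*j - 2.82
(3) = 6*q^2 + 9*q/2 + 1/2
(4) = (2.0216 - 99.4916*exp(h))*exp(h)/(-6.89*exp(2*h) + 0.28*exp(h) + 1.18)^2
(5) = -6*d^2 - 8*d - 4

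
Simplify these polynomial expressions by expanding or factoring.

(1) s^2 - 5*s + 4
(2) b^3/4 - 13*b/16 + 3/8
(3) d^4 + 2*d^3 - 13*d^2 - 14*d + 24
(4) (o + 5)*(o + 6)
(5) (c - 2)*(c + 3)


(1) = (s - 4)*(s - 1)
(2) = (b/4 + 1/2)*(b - 3/2)*(b - 1/2)
(3) = (d - 3)*(d - 1)*(d + 2)*(d + 4)
(4) = o^2 + 11*o + 30
(5) = c^2 + c - 6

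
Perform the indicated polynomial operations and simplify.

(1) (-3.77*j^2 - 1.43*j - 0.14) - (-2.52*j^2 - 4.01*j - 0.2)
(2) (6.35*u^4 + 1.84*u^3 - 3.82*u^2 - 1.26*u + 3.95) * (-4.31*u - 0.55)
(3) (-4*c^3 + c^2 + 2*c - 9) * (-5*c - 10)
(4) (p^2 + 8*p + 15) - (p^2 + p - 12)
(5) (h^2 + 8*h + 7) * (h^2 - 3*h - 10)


(1) = -1.25*j^2 + 2.58*j + 0.06
(2) = -27.3685*u^5 - 11.4229*u^4 + 15.4522*u^3 + 7.5316*u^2 - 16.3315*u - 2.1725
(3) = 20*c^4 + 35*c^3 - 20*c^2 + 25*c + 90
(4) = 7*p + 27
(5) = h^4 + 5*h^3 - 27*h^2 - 101*h - 70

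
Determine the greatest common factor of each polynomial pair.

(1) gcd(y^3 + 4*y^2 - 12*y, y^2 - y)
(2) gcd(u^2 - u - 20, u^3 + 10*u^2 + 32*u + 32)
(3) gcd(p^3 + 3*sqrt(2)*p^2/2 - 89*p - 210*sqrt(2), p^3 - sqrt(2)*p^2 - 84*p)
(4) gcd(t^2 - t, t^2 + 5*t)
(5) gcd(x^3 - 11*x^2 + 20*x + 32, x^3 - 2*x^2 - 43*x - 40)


(1) = y
(2) = u + 4
(3) = gcd((p - 7*sqrt(2))*(p + 5*sqrt(2)/2)*(p + 6*sqrt(2)), p*(p - 7*sqrt(2))*(p + 6*sqrt(2))) = p^2 - sqrt(2)*p - 84
(4) = gcd(t*(t - 1), t*(t + 5)) = t
(5) = x^2 - 7*x - 8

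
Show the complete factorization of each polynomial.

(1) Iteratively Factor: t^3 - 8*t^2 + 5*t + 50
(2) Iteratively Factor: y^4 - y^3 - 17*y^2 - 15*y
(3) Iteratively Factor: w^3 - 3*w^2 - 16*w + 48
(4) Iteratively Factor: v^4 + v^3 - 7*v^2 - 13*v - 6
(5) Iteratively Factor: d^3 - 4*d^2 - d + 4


(1) = (t - 5)*(t^2 - 3*t - 10) = (t - 5)*(t + 2)*(t - 5)
(2) = (y - 5)*(y^3 + 4*y^2 + 3*y) = (y - 5)*(y + 1)*(y^2 + 3*y) = y*(y - 5)*(y + 1)*(y + 3)
(3) = (w - 4)*(w^2 + w - 12) = (w - 4)*(w - 3)*(w + 4)
(4) = (v + 1)*(v^3 - 7*v - 6) = (v - 3)*(v + 1)*(v^2 + 3*v + 2) = (v - 3)*(v + 1)^2*(v + 2)
(5) = (d - 1)*(d^2 - 3*d - 4) = (d - 4)*(d - 1)*(d + 1)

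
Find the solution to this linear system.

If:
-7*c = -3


Then:
c = 3/7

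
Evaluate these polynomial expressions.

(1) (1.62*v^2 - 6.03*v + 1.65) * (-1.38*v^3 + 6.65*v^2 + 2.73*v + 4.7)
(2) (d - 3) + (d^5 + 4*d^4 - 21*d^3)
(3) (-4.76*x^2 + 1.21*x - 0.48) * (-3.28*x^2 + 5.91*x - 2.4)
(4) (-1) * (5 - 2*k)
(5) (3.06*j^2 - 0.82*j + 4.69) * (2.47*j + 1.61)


(1) = -2.2356*v^5 + 19.0944*v^4 - 37.9539*v^3 + 2.1246*v^2 - 23.8365*v + 7.755
(2) = d^5 + 4*d^4 - 21*d^3 + d - 3
(3) = 15.6128*x^4 - 32.1004*x^3 + 20.1495*x^2 - 5.7408*x + 1.152
(4) = 2*k - 5
(5) = 7.5582*j^3 + 2.9012*j^2 + 10.2641*j + 7.5509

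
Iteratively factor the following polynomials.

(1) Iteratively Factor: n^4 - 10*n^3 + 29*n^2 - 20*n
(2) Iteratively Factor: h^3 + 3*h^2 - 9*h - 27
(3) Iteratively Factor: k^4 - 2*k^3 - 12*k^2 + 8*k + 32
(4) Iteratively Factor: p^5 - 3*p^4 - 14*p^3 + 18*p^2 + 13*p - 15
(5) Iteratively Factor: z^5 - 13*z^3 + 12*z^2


(1) = (n)*(n^3 - 10*n^2 + 29*n - 20) = n*(n - 5)*(n^2 - 5*n + 4) = n*(n - 5)*(n - 1)*(n - 4)
(2) = (h + 3)*(h^2 - 9) = (h - 3)*(h + 3)*(h + 3)
(3) = (k + 2)*(k^3 - 4*k^2 - 4*k + 16) = (k - 4)*(k + 2)*(k^2 - 4) = (k - 4)*(k + 2)^2*(k - 2)
(4) = (p + 3)*(p^4 - 6*p^3 + 4*p^2 + 6*p - 5) = (p - 1)*(p + 3)*(p^3 - 5*p^2 - p + 5) = (p - 1)^2*(p + 3)*(p^2 - 4*p - 5) = (p - 5)*(p - 1)^2*(p + 3)*(p + 1)
(5) = (z)*(z^4 - 13*z^2 + 12*z) = z*(z - 1)*(z^3 + z^2 - 12*z) = z*(z - 1)*(z + 4)*(z^2 - 3*z) = z^2*(z - 1)*(z + 4)*(z - 3)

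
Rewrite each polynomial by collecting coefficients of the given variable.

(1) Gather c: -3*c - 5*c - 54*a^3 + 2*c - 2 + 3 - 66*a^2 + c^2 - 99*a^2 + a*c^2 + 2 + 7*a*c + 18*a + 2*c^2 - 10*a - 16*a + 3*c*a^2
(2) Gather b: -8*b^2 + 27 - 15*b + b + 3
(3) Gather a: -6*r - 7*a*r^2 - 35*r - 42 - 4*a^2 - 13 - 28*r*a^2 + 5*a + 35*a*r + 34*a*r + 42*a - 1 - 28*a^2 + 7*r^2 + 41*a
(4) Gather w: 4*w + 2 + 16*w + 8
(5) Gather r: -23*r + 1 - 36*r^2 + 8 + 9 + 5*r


(1) = -54*a^3 - 165*a^2 - 8*a + c^2*(a + 3) + c*(3*a^2 + 7*a - 6) + 3
(2) = -8*b^2 - 14*b + 30
(3) = a^2*(-28*r - 32) + a*(-7*r^2 + 69*r + 88) + 7*r^2 - 41*r - 56
(4) = 20*w + 10
(5) = -36*r^2 - 18*r + 18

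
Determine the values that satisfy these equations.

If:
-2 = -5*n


Then:
n = 2/5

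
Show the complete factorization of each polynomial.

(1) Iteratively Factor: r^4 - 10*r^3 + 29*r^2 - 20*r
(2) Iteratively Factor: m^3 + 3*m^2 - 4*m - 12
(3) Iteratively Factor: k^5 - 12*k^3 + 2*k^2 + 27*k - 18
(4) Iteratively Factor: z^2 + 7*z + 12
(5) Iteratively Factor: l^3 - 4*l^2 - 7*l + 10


(1) = (r - 5)*(r^3 - 5*r^2 + 4*r) = (r - 5)*(r - 4)*(r^2 - r) = (r - 5)*(r - 4)*(r - 1)*(r)
(2) = (m - 2)*(m^2 + 5*m + 6) = (m - 2)*(m + 3)*(m + 2)
(3) = (k - 1)*(k^4 + k^3 - 11*k^2 - 9*k + 18) = (k - 3)*(k - 1)*(k^3 + 4*k^2 + k - 6) = (k - 3)*(k - 1)^2*(k^2 + 5*k + 6) = (k - 3)*(k - 1)^2*(k + 2)*(k + 3)
(4) = (z + 3)*(z + 4)
(5) = (l - 5)*(l^2 + l - 2) = (l - 5)*(l + 2)*(l - 1)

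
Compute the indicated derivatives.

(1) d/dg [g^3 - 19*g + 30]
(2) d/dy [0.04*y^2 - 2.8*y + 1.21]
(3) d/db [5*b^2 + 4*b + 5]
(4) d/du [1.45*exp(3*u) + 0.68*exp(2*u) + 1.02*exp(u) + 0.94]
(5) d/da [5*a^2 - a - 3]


(1) = 3*g^2 - 19
(2) = 0.08*y - 2.8
(3) = 10*b + 4
(4) = (4.35*exp(2*u) + 1.36*exp(u) + 1.02)*exp(u)
(5) = 10*a - 1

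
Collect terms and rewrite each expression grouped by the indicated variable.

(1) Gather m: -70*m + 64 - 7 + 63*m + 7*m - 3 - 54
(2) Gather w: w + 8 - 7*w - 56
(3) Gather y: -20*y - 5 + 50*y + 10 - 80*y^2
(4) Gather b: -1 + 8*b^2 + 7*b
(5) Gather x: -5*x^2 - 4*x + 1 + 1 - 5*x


(1) = 0
(2) = -6*w - 48
(3) = -80*y^2 + 30*y + 5
(4) = 8*b^2 + 7*b - 1
(5) = -5*x^2 - 9*x + 2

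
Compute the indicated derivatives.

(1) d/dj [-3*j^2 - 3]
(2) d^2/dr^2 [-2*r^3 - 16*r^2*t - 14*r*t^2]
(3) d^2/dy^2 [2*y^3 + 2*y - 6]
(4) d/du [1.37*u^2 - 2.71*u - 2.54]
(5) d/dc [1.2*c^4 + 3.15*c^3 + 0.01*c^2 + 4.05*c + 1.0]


(1) = -6*j
(2) = -12*r - 32*t
(3) = 12*y
(4) = 2.74*u - 2.71
(5) = 4.8*c^3 + 9.45*c^2 + 0.02*c + 4.05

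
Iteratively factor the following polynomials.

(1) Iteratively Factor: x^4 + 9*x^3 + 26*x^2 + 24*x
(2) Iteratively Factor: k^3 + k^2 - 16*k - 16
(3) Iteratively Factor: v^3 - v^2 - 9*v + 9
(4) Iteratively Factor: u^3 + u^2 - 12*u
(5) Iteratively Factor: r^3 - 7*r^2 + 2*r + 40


(1) = (x + 2)*(x^3 + 7*x^2 + 12*x) = (x + 2)*(x + 3)*(x^2 + 4*x) = (x + 2)*(x + 3)*(x + 4)*(x)
(2) = (k + 4)*(k^2 - 3*k - 4) = (k - 4)*(k + 4)*(k + 1)
(3) = (v + 3)*(v^2 - 4*v + 3) = (v - 1)*(v + 3)*(v - 3)
(4) = (u - 3)*(u^2 + 4*u) = u*(u - 3)*(u + 4)
(5) = (r - 5)*(r^2 - 2*r - 8) = (r - 5)*(r + 2)*(r - 4)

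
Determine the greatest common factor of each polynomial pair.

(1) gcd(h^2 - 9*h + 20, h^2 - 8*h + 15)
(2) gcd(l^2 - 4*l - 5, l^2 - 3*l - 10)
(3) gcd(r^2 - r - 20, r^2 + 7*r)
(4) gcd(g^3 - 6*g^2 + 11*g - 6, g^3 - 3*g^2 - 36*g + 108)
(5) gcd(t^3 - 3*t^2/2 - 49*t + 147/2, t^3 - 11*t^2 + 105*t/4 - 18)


(1) = gcd((h - 5)*(h - 4), (h - 5)*(h - 3)) = h - 5
(2) = l - 5
(3) = gcd((r - 5)*(r + 4), r*(r + 7)) = 1
(4) = g - 3
(5) = t - 3/2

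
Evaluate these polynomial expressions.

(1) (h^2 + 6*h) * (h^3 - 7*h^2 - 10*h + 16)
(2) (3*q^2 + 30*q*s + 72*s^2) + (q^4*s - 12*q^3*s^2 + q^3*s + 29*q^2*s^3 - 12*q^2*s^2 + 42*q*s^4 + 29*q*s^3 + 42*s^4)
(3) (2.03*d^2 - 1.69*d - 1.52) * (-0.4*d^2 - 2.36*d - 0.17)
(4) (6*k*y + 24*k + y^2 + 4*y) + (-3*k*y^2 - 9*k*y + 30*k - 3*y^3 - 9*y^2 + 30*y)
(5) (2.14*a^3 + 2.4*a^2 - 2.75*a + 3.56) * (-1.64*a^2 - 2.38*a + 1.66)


(1) = h^5 - h^4 - 52*h^3 - 44*h^2 + 96*h
(2) = q^4*s - 12*q^3*s^2 + q^3*s + 29*q^2*s^3 - 12*q^2*s^2 + 3*q^2 + 42*q*s^4 + 29*q*s^3 + 30*q*s + 42*s^4 + 72*s^2
(3) = -0.812*d^4 - 4.1148*d^3 + 4.2513*d^2 + 3.8745*d + 0.2584
(4) = -3*k*y^2 - 3*k*y + 54*k - 3*y^3 - 8*y^2 + 34*y
(5) = -3.5096*a^5 - 9.0292*a^4 + 2.3504*a^3 + 4.6906*a^2 - 13.0378*a + 5.9096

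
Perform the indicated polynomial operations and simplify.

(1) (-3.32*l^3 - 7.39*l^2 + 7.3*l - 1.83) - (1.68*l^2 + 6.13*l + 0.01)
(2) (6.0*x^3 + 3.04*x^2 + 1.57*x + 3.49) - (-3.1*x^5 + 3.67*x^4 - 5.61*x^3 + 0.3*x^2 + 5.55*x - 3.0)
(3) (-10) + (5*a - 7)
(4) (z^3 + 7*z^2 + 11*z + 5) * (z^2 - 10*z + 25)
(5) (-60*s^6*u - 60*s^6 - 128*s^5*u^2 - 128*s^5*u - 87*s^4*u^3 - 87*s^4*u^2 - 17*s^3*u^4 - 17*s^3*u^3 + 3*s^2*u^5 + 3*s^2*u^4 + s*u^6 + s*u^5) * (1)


(1) = -3.32*l^3 - 9.07*l^2 + 1.17*l - 1.84
(2) = 3.1*x^5 - 3.67*x^4 + 11.61*x^3 + 2.74*x^2 - 3.98*x + 6.49
(3) = 5*a - 17
(4) = z^5 - 3*z^4 - 34*z^3 + 70*z^2 + 225*z + 125
(5) = -60*s^6*u - 60*s^6 - 128*s^5*u^2 - 128*s^5*u - 87*s^4*u^3 - 87*s^4*u^2 - 17*s^3*u^4 - 17*s^3*u^3 + 3*s^2*u^5 + 3*s^2*u^4 + s*u^6 + s*u^5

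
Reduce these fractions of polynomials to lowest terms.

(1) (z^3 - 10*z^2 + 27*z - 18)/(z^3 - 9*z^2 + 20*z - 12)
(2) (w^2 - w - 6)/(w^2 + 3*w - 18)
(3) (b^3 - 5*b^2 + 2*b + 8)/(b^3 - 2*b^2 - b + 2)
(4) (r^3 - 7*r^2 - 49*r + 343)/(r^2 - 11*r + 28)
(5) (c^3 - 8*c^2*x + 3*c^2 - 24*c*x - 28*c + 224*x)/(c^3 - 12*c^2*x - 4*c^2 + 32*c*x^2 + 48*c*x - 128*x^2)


(1) = (z - 3)/(z - 2)
(2) = (w + 2)/(w + 6)
(3) = (b - 4)/(b - 1)
(4) = (r^2 - 49)/(r - 4)
(5) = (-c - 7)/(-c + 4*x)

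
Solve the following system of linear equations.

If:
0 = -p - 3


Then:
p = -3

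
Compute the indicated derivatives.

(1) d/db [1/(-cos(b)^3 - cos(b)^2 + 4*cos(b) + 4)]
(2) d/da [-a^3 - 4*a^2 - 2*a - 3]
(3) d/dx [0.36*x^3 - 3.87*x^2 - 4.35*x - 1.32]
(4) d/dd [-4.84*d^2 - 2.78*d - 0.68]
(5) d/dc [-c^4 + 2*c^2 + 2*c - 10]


(1) = (-3*cos(b)^2 - 2*cos(b) + 4)*sin(b)/(cos(b)^3 + cos(b)^2 - 4*cos(b) - 4)^2
(2) = -3*a^2 - 8*a - 2
(3) = 1.08*x^2 - 7.74*x - 4.35
(4) = -9.68*d - 2.78
(5) = -4*c^3 + 4*c + 2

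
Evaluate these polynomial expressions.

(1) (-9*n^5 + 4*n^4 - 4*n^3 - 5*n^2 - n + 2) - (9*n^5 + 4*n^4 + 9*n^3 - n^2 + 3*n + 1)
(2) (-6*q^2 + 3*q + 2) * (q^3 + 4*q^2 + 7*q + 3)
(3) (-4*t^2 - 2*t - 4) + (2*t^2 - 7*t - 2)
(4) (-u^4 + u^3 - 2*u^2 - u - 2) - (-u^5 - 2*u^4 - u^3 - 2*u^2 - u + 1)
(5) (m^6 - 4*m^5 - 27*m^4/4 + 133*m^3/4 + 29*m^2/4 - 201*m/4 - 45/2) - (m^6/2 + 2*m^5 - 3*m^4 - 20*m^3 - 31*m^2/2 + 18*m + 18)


(1) = -18*n^5 - 13*n^3 - 4*n^2 - 4*n + 1
(2) = -6*q^5 - 21*q^4 - 28*q^3 + 11*q^2 + 23*q + 6
(3) = -2*t^2 - 9*t - 6
(4) = u^5 + u^4 + 2*u^3 - 3
(5) = m^6/2 - 6*m^5 - 15*m^4/4 + 213*m^3/4 + 91*m^2/4 - 273*m/4 - 81/2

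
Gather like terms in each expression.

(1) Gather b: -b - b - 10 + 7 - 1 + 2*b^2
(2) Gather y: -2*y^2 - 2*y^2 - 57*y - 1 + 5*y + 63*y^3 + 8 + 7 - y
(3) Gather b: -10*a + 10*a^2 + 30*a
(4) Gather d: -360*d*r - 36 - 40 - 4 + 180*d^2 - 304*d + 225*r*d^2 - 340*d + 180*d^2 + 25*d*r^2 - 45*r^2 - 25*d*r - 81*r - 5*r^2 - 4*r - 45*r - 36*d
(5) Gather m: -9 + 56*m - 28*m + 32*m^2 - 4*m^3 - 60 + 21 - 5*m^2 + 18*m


(1) = 2*b^2 - 2*b - 4
(2) = 63*y^3 - 4*y^2 - 53*y + 14
(3) = 10*a^2 + 20*a
(4) = d^2*(225*r + 360) + d*(25*r^2 - 385*r - 680) - 50*r^2 - 130*r - 80
(5) = -4*m^3 + 27*m^2 + 46*m - 48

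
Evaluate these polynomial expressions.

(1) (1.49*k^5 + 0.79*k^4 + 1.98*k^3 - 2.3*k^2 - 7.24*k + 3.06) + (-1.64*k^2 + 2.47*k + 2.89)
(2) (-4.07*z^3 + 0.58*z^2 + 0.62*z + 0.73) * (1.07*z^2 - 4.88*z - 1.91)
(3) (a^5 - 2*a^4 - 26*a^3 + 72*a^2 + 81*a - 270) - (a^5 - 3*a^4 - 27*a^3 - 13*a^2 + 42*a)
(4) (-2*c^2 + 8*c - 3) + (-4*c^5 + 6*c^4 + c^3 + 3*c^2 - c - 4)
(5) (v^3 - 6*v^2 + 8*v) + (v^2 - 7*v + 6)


(1) = 1.49*k^5 + 0.79*k^4 + 1.98*k^3 - 3.94*k^2 - 4.77*k + 5.95
(2) = -4.3549*z^5 + 20.4822*z^4 + 5.6067*z^3 - 3.3523*z^2 - 4.7466*z - 1.3943
(3) = a^4 + a^3 + 85*a^2 + 39*a - 270
(4) = -4*c^5 + 6*c^4 + c^3 + c^2 + 7*c - 7
(5) = v^3 - 5*v^2 + v + 6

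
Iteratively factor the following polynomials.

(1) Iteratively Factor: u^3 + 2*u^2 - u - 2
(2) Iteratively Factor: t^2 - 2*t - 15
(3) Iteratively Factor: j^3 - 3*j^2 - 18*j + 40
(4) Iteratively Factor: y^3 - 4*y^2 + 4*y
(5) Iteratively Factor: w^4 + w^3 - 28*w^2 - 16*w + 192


(1) = (u + 1)*(u^2 + u - 2) = (u - 1)*(u + 1)*(u + 2)
(2) = (t - 5)*(t + 3)
(3) = (j - 2)*(j^2 - j - 20) = (j - 5)*(j - 2)*(j + 4)
(4) = (y)*(y^2 - 4*y + 4) = y*(y - 2)*(y - 2)
(5) = (w + 4)*(w^3 - 3*w^2 - 16*w + 48) = (w + 4)^2*(w^2 - 7*w + 12) = (w - 3)*(w + 4)^2*(w - 4)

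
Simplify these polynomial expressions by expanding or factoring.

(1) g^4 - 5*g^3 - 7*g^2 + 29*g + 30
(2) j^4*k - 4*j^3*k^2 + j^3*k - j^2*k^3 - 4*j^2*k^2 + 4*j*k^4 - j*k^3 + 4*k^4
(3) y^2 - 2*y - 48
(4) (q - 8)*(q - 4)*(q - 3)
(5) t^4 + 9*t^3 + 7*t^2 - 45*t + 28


(1) = (g - 5)*(g - 3)*(g + 1)*(g + 2)
(2) = (j - 4*k)*(j - k)*(j + k)*(j*k + k)
(3) = (y - 8)*(y + 6)
(4) = q^3 - 15*q^2 + 68*q - 96
(5) = (t - 1)^2*(t + 4)*(t + 7)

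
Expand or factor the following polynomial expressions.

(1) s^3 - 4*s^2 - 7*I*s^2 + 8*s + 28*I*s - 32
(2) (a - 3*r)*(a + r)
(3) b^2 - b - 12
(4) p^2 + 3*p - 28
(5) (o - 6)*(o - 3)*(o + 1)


(1) = (s - 4)*(s - 8*I)*(s + I)
(2) = a^2 - 2*a*r - 3*r^2
(3) = (b - 4)*(b + 3)
(4) = (p - 4)*(p + 7)
(5) = o^3 - 8*o^2 + 9*o + 18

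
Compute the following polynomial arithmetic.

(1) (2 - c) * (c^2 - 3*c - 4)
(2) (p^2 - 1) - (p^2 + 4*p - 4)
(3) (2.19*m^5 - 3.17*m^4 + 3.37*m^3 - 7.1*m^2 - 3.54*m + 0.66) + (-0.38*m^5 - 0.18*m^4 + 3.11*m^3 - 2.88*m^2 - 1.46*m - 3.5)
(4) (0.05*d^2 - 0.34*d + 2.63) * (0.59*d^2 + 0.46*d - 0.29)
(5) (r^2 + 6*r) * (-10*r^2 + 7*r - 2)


(1) = -c^3 + 5*c^2 - 2*c - 8
(2) = 3 - 4*p
(3) = 1.81*m^5 - 3.35*m^4 + 6.48*m^3 - 9.98*m^2 - 5.0*m - 2.84
(4) = 0.0295*d^4 - 0.1776*d^3 + 1.3808*d^2 + 1.3084*d - 0.7627
(5) = -10*r^4 - 53*r^3 + 40*r^2 - 12*r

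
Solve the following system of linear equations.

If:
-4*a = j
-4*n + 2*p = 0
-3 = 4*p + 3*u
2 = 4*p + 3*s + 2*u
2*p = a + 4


Then:
a = -3*u/2 - 11/2
j = 6*u + 22
n = -3*u/8 - 3/8
p = -3*u/4 - 3/4
s = u/3 + 5/3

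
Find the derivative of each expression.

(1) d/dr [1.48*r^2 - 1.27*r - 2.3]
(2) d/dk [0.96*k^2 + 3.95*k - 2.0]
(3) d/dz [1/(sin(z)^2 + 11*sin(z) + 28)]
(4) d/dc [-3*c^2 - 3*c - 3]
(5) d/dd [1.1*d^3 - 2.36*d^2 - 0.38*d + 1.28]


(1) = 2.96*r - 1.27
(2) = 1.92*k + 3.95
(3) = -(2*sin(z) + 11)*cos(z)/(sin(z)^2 + 11*sin(z) + 28)^2
(4) = -6*c - 3
(5) = 3.3*d^2 - 4.72*d - 0.38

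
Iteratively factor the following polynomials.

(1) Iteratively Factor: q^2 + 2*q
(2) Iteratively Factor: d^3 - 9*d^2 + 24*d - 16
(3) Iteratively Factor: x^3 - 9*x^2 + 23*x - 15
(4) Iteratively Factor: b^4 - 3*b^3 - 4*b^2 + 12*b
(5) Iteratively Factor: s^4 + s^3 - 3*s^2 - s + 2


(1) = (q + 2)*(q)
(2) = (d - 1)*(d^2 - 8*d + 16) = (d - 4)*(d - 1)*(d - 4)
(3) = (x - 3)*(x^2 - 6*x + 5) = (x - 5)*(x - 3)*(x - 1)
(4) = (b - 2)*(b^3 - b^2 - 6*b) = (b - 2)*(b + 2)*(b^2 - 3*b) = b*(b - 2)*(b + 2)*(b - 3)
(5) = (s + 1)*(s^3 - 3*s + 2) = (s + 1)*(s + 2)*(s^2 - 2*s + 1) = (s - 1)*(s + 1)*(s + 2)*(s - 1)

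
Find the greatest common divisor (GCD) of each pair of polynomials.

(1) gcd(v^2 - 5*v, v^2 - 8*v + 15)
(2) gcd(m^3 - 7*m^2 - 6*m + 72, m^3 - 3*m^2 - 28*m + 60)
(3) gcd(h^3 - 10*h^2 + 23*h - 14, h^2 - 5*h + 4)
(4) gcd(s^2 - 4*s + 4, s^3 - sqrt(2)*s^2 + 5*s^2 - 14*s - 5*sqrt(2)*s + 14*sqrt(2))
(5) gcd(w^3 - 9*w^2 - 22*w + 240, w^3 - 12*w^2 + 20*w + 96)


(1) = v - 5
(2) = m - 6
(3) = gcd((h - 7)*(h - 2)*(h - 1), (h - 4)*(h - 1)) = h - 1
(4) = gcd((s - 2)^2, (s - 2)*(s + 7)*(s - sqrt(2))) = s - 2
(5) = gcd((w - 8)*(w - 6)*(w + 5), (w - 8)*(w - 6)*(w + 2)) = w^2 - 14*w + 48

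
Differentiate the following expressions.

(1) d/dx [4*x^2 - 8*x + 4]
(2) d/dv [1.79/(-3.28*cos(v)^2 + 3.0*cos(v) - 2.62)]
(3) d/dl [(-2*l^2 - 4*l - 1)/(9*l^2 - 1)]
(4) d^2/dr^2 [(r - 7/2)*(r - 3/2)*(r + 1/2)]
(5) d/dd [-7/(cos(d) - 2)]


(1) = 8*x - 8
(2) = (5.37 - 11.7424*cos(v))*sin(v)/(3.28*cos(v)^2 - 3.0*cos(v) + 2.62)^2
(3) = 2*(18*l^2 + 11*l + 2)/(81*l^4 - 18*l^2 + 1)
(4) = 6*r - 9
(5) = -7*sin(d)/(cos(d) - 2)^2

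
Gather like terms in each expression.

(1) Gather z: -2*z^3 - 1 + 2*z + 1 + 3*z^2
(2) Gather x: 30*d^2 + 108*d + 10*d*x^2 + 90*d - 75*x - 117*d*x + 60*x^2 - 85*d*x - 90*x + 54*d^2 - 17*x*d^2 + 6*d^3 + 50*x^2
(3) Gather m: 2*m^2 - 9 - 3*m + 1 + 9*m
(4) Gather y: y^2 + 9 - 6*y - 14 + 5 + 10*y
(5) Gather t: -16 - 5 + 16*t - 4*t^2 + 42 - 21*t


(1) = -2*z^3 + 3*z^2 + 2*z
(2) = 6*d^3 + 84*d^2 + 198*d + x^2*(10*d + 110) + x*(-17*d^2 - 202*d - 165)
(3) = 2*m^2 + 6*m - 8
(4) = y^2 + 4*y
(5) = -4*t^2 - 5*t + 21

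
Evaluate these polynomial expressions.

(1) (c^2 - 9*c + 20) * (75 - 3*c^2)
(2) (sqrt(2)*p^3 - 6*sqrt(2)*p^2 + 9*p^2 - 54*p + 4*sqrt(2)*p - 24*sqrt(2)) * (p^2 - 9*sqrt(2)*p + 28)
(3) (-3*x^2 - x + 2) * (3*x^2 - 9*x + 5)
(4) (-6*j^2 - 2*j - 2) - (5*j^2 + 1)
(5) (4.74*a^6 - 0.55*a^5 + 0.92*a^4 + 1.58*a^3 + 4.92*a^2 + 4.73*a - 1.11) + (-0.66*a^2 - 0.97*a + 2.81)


(1) = -3*c^4 + 27*c^3 + 15*c^2 - 675*c + 1500
(2) = sqrt(2)*p^5 - 9*p^4 - 6*sqrt(2)*p^4 - 49*sqrt(2)*p^3 + 54*p^3 + 180*p^2 + 294*sqrt(2)*p^2 - 1080*p + 112*sqrt(2)*p - 672*sqrt(2)
(3) = -9*x^4 + 24*x^3 - 23*x + 10
(4) = -11*j^2 - 2*j - 3
(5) = 4.74*a^6 - 0.55*a^5 + 0.92*a^4 + 1.58*a^3 + 4.26*a^2 + 3.76*a + 1.7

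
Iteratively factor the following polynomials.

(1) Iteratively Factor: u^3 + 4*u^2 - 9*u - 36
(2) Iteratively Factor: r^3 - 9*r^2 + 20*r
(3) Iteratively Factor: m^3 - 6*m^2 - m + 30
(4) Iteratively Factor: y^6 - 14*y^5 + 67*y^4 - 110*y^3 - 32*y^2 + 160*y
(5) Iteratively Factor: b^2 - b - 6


(1) = (u + 4)*(u^2 - 9) = (u - 3)*(u + 4)*(u + 3)
(2) = (r - 4)*(r^2 - 5*r) = r*(r - 4)*(r - 5)
(3) = (m - 5)*(m^2 - m - 6) = (m - 5)*(m + 2)*(m - 3)
(4) = (y - 2)*(y^5 - 12*y^4 + 43*y^3 - 24*y^2 - 80*y) = y*(y - 2)*(y^4 - 12*y^3 + 43*y^2 - 24*y - 80) = y*(y - 2)*(y + 1)*(y^3 - 13*y^2 + 56*y - 80) = y*(y - 5)*(y - 2)*(y + 1)*(y^2 - 8*y + 16) = y*(y - 5)*(y - 4)*(y - 2)*(y + 1)*(y - 4)
(5) = (b - 3)*(b + 2)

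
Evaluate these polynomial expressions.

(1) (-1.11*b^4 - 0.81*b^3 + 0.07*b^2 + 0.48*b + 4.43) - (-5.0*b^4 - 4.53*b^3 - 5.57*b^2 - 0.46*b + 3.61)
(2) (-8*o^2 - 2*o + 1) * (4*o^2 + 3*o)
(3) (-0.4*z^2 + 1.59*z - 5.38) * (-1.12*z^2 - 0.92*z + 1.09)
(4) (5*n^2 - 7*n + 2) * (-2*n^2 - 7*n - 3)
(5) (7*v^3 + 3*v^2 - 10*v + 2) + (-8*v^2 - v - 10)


(1) = 3.89*b^4 + 3.72*b^3 + 5.64*b^2 + 0.94*b + 0.82
(2) = -32*o^4 - 32*o^3 - 2*o^2 + 3*o
(3) = 0.448*z^4 - 1.4128*z^3 + 4.1268*z^2 + 6.6827*z - 5.8642
(4) = -10*n^4 - 21*n^3 + 30*n^2 + 7*n - 6
(5) = 7*v^3 - 5*v^2 - 11*v - 8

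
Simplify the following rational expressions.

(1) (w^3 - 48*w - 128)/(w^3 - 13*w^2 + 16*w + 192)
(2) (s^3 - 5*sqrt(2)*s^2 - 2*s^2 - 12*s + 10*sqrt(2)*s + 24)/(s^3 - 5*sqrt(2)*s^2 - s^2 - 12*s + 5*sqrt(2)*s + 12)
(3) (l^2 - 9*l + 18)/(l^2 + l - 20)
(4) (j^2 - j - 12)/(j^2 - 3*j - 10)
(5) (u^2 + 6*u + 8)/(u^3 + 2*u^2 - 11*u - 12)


(1) = (w^2 + 8*w + 16)/(w^2 - 5*w - 24)
(2) = (s - 2)/(s - 1)
(3) = (l^2 - 9*l + 18)/(l^2 + l - 20)
(4) = (j^2 - j - 12)/(j^2 - 3*j - 10)
(5) = (u + 2)/(u^2 - 2*u - 3)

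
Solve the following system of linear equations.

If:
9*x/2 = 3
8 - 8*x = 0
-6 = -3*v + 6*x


Then:
No Solution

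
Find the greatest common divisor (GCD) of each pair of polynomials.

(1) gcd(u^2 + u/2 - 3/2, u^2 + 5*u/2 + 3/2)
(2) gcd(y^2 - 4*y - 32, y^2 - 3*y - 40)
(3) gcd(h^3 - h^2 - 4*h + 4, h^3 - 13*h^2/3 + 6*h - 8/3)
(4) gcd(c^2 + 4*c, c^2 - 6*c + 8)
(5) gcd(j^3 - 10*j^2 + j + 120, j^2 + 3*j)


(1) = u + 3/2
(2) = y - 8
(3) = gcd((h - 2)*(h - 1)*(h + 2), (h - 2)*(h - 4/3)*(h - 1)) = h^2 - 3*h + 2
(4) = gcd(c*(c + 4), (c - 4)*(c - 2)) = 1
(5) = gcd((j - 8)*(j - 5)*(j + 3), j*(j + 3)) = j + 3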